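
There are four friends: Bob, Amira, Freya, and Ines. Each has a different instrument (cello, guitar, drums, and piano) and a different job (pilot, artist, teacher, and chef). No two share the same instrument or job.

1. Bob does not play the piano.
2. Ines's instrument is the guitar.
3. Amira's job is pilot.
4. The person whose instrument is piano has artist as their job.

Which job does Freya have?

With clues 1–3, pilot is impossible for Freya's job.
With clues 1–4, chef and teacher are impossible for Freya's job.
That leaves artist.

artist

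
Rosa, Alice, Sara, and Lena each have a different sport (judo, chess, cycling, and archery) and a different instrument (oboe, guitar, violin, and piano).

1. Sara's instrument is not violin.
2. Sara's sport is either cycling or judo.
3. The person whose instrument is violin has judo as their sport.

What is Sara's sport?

With clues 1–2, archery and chess are impossible for Sara's sport.
With clues 1–3, judo is impossible for Sara's sport.
That leaves cycling.

cycling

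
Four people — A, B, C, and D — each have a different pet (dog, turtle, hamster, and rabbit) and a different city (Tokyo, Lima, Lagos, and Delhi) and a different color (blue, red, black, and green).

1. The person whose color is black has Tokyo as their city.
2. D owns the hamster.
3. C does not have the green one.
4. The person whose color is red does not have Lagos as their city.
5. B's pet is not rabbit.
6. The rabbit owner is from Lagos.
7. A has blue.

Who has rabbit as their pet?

A

With clues 1–2, D is impossible for the one with pet rabbit.
With clues 1–5, B is impossible for the one with pet rabbit.
With clues 1–7, C is impossible for the one with pet rabbit.
That leaves A.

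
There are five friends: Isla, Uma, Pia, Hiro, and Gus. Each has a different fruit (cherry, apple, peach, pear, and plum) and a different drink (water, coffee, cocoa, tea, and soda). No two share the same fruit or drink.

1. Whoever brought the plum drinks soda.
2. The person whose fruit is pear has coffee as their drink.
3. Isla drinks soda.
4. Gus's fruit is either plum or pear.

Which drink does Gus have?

With clues 1–3, soda is impossible for Gus's drink.
With clues 1–4, cocoa, tea, and water are impossible for Gus's drink.
That leaves coffee.

coffee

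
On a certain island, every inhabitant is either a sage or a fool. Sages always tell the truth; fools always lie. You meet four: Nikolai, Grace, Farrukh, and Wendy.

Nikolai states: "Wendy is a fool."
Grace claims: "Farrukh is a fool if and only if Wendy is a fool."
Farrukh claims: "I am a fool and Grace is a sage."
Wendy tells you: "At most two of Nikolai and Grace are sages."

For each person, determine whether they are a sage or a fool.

Nikolai: fool, Grace: fool, Farrukh: fool, Wendy: sage

Regardless of anyone's role, Wendy's statement is true, so Wendy is a sage.
With that fixed, Nikolai's statement is false, so Nikolai is a fool.
Consider Grace. Suppose Grace is a sage.
Then whichever role Farrukh has, Farrukh's statement has the wrong truth value — contradiction.
So Grace is a fool.
With that fixed, Farrukh's statement is false, so Farrukh is a fool.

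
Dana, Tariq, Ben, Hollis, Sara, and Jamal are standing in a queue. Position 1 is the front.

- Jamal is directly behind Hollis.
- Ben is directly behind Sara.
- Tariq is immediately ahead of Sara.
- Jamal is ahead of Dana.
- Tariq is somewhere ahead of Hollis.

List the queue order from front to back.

Tariq, Sara, Ben, Hollis, Jamal, Dana

From clue 1: Hollis is in {1,2,3,4,5}.
From clues 1–2: Ben is in {2,3,4,5,6}.
From clues 1–3: Dana is in {1,3,4,6}.
From clues 1–4: Dana is in {3,6}.
From clues 1–5: Tariq → position 1, Sara → position 2, Ben → position 3, Hollis → position 4, Jamal → position 5, Dana → position 6.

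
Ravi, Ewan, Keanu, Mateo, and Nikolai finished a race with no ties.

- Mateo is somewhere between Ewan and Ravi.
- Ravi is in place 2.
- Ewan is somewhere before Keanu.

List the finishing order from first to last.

From clue 1: Mateo is in {2,3,4}.
From clues 1–2: Ravi → place 2.
From clues 1–3: Nikolai → place 1, Mateo → place 3, Ewan → place 4, Keanu → place 5.

Nikolai, Ravi, Mateo, Ewan, Keanu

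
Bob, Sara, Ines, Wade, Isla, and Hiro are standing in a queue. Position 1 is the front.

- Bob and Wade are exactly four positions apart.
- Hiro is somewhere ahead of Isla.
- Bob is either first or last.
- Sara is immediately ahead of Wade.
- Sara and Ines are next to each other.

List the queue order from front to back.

From clue 1: Bob is in {1,2,5,6}.
From clues 1–3: Bob is in {1,6}.
From clues 1–5: Bob → position 1, Hiro → position 2, Ines → position 3, Sara → position 4, Wade → position 5, Isla → position 6.

Bob, Hiro, Ines, Sara, Wade, Isla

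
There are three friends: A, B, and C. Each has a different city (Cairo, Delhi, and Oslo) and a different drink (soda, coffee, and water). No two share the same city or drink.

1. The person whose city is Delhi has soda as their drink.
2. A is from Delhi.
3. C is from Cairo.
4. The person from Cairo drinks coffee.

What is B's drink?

water

With clues 1–2, soda is impossible for B's drink.
With clues 1–4, coffee is impossible for B's drink.
That leaves water.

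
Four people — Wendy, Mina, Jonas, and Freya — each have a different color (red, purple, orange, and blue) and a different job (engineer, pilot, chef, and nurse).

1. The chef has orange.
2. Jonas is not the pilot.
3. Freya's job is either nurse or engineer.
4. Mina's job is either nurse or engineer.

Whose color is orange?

Jonas

With clues 1–3, Freya is impossible for the one with color orange.
With clues 1–4, Mina and Wendy are impossible for the one with color orange.
That leaves Jonas.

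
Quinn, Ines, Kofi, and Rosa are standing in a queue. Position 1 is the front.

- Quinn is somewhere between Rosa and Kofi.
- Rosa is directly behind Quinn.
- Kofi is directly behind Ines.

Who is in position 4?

With clue 1, Quinn is ruled out for position 4.
With clues 1–2, Kofi is ruled out for position 4.
With clues 1–3, Ines is ruled out for position 4.
So position 4 is Rosa.

Rosa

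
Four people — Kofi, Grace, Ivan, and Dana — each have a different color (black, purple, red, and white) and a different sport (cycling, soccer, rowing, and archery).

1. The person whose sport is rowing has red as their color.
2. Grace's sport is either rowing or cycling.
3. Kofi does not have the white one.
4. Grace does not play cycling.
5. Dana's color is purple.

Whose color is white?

Ivan

With clues 1–3, Kofi is impossible for the one with color white.
With clues 1–4, Grace is impossible for the one with color white.
With clues 1–5, Dana is impossible for the one with color white.
That leaves Ivan.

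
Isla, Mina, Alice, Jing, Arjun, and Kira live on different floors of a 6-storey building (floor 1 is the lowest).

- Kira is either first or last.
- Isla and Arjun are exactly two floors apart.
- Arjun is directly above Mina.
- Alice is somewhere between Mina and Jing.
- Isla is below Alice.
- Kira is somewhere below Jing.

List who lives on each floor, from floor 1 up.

Kira, Isla, Mina, Arjun, Alice, Jing

From clue 1: Kira is in {1,6}.
From clues 1–5: Isla is in {1,2}.
From clues 1–6: Kira → floor 1, Isla → floor 2, Mina → floor 3, Arjun → floor 4, Alice → floor 5, Jing → floor 6.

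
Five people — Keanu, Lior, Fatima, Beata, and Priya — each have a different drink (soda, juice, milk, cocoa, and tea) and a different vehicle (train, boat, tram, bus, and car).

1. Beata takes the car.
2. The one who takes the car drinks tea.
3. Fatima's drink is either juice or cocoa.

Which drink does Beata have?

tea

With clues 1–2, cocoa, juice, milk, and soda are impossible for Beata's drink.
That leaves tea.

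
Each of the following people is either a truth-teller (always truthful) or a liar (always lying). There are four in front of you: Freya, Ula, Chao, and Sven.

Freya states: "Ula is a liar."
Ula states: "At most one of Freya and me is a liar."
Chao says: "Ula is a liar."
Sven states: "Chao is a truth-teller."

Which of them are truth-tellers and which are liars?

Consider Freya. Suppose Freya is a truth-teller.
Then no assignment of the remaining roles makes every statement match its speaker's type — contradiction.
So Freya is a liar.
Consider Ula. Suppose Ula is a liar.
Then Freya's statement comes out true, contradicting Freya being a liar.
So Ula is a truth-teller.
With that fixed, Chao's statement is false, so Chao is a liar.
With that fixed, Sven's statement is false, so Sven is a liar.

Freya: liar, Ula: truth-teller, Chao: liar, Sven: liar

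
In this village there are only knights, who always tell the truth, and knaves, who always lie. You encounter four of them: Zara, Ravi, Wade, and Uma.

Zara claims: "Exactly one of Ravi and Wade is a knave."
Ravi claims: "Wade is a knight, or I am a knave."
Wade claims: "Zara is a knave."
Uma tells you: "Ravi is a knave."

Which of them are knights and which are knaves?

Zara: knave, Ravi: knight, Wade: knight, Uma: knave

Consider Zara. Suppose Zara is a knight.
Then no assignment of the remaining roles makes every statement match its speaker's type — contradiction.
So Zara is a knave.
With that fixed, Wade's statement is true, so Wade is a knight.
With that fixed, Ravi's statement is true, so Ravi is a knight.
With that fixed, Uma's statement is false, so Uma is a knave.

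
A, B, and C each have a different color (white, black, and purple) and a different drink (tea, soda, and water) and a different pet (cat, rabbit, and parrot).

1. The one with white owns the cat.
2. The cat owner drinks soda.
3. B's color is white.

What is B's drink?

With clues 1–3, tea and water are impossible for B's drink.
That leaves soda.

soda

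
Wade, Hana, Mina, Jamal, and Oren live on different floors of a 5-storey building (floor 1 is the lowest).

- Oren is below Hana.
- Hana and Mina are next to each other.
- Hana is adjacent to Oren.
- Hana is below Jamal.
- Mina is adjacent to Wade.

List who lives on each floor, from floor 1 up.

From clue 1: Hana is in {2,3,4,5}.
From clues 1–2: Oren is in {1,2,3}.
From clues 1–3: Hana is in {2,3,4}.
From clues 1–4: Hana is in {2,3}.
From clues 1–5: Oren → floor 1, Hana → floor 2, Mina → floor 3, Wade → floor 4, Jamal → floor 5.

Oren, Hana, Mina, Wade, Jamal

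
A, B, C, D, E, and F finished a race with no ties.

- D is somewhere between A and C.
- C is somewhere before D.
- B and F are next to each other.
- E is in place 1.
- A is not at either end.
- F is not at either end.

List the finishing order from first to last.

From clue 1: D is in {2,3,4,5}.
From clues 1–2: A is in {3,4,5,6}.
From clues 1–4: E → place 1.
From clues 1–5: C → place 2, D → place 3, A → place 4.
From clues 1–6: F → place 5, B → place 6.

E, C, D, A, F, B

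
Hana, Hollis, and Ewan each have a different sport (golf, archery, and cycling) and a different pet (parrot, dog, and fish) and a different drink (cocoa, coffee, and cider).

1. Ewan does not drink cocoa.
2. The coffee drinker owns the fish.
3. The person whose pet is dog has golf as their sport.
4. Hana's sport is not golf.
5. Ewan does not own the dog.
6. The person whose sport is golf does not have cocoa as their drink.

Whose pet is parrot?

Hana

With clues 1–5, Hollis is impossible for the one with pet parrot.
With clues 1–6, Ewan is impossible for the one with pet parrot.
That leaves Hana.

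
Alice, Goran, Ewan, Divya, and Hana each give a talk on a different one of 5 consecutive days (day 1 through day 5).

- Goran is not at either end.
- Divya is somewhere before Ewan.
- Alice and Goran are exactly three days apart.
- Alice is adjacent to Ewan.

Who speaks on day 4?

With clues 1–3, Alice and Divya are ruled out for day 4.
With clues 1–4, Goran and Hana are ruled out for day 4.
So day 4 is Ewan.

Ewan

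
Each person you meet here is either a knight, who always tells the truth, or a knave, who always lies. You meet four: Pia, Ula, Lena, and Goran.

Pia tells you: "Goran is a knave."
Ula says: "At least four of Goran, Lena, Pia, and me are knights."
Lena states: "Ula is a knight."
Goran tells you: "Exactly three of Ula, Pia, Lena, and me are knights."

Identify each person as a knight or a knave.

Consider Pia. Suppose Pia is a knave.
Then no assignment of the remaining roles makes every statement match its speaker's type — contradiction.
So Pia is a knight.
Consider Ula. Suppose Ula is a knight.
Then no assignment of the remaining roles makes every statement match its speaker's type — contradiction.
So Ula is a knave.
With that fixed, Lena's statement is false, so Lena is a knave.
With that fixed, Goran's statement is false, so Goran is a knave.

Pia: knight, Ula: knave, Lena: knave, Goran: knave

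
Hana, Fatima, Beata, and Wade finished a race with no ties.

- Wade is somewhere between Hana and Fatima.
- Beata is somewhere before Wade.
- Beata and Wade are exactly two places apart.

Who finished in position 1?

Beata

With clue 1, Wade is ruled out for place 1.
With clues 1–3, Fatima and Hana are ruled out for place 1.
So place 1 is Beata.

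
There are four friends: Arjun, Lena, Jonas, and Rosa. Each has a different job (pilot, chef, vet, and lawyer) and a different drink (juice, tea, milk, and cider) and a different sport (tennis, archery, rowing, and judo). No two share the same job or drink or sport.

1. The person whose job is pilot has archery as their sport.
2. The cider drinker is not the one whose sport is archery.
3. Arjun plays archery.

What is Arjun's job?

With clues 1–3, chef, lawyer, and vet are impossible for Arjun's job.
That leaves pilot.

pilot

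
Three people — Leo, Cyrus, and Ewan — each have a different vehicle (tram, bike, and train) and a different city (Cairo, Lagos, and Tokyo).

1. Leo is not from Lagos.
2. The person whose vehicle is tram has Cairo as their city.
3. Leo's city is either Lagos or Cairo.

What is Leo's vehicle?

With clues 1–3, bike and train are impossible for Leo's vehicle.
That leaves tram.

tram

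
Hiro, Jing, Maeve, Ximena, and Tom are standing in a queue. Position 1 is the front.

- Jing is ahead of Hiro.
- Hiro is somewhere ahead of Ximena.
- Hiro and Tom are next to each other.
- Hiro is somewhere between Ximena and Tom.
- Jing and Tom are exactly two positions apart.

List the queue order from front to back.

From clue 1: Hiro is in {2,3,4,5}.
From clues 1–2: Hiro is in {2,3,4}.
From clues 1–3: Jing is in {1,2}.
From clues 1–4: Hiro is in {3,4}.
From clues 1–5: Jing → position 1, Maeve → position 2, Tom → position 3, Hiro → position 4, Ximena → position 5.

Jing, Maeve, Tom, Hiro, Ximena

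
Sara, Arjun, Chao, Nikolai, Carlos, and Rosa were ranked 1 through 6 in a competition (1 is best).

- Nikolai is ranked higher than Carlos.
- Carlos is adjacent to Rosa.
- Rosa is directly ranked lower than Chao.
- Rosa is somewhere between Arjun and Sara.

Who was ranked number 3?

Chao

With clues 1–3, Carlos is ruled out for rank 3.
With clues 1–4, Arjun, Nikolai, Rosa, and Sara are ruled out for rank 3.
So rank 3 is Chao.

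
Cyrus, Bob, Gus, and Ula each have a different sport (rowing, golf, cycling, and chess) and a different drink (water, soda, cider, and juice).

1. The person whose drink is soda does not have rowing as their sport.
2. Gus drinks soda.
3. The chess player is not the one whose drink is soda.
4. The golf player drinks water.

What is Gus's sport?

cycling

With clues 1–2, rowing is impossible for Gus's sport.
With clues 1–3, chess is impossible for Gus's sport.
With clues 1–4, golf is impossible for Gus's sport.
That leaves cycling.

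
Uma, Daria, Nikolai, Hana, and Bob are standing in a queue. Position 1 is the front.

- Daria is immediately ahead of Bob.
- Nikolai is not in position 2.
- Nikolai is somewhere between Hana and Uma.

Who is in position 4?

Nikolai

With clues 1–3, Bob, Daria, Hana, and Uma are ruled out for position 4.
So position 4 is Nikolai.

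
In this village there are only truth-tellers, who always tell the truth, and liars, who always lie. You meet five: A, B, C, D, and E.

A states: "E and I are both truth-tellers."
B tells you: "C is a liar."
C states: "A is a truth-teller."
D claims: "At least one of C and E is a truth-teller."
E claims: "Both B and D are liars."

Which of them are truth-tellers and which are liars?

A: liar, B: truth-teller, C: liar, D: liar, E: liar

Consider A. Suppose A is a truth-teller.
Then no assignment of the remaining roles makes every statement match its speaker's type — contradiction.
So A is a liar.
With that fixed, C's statement is false, so C is a liar.
With that fixed, B's statement is true, so B is a truth-teller.
With that fixed, E's statement is false, so E is a liar.
With that fixed, D's statement is false, so D is a liar.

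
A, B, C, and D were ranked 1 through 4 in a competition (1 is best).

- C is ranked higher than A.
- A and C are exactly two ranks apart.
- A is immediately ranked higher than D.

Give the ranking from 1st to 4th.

From clue 1: A is in {2,3,4}.
From clues 1–2: A is in {3,4}.
From clues 1–3: C → rank 1, B → rank 2, A → rank 3, D → rank 4.

C, B, A, D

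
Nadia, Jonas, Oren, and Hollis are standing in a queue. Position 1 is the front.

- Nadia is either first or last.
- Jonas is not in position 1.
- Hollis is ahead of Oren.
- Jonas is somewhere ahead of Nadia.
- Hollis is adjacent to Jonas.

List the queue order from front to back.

From clue 1: Nadia is in {1,4}.
From clues 1–4: Hollis → position 1, Nadia → position 4.
From clues 1–5: Jonas → position 2, Oren → position 3.

Hollis, Jonas, Oren, Nadia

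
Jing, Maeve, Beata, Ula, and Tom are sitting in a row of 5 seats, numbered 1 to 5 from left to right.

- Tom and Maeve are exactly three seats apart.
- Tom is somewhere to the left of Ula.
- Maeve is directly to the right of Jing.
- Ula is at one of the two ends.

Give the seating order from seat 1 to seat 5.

Tom, Beata, Jing, Maeve, Ula

From clue 1: Maeve is in {1,2,4,5}.
From clues 1–2: Maeve is in {1,4,5}.
From clues 1–3: Jing is in {3,4}.
From clues 1–4: Tom → seat 1, Beata → seat 2, Jing → seat 3, Maeve → seat 4, Ula → seat 5.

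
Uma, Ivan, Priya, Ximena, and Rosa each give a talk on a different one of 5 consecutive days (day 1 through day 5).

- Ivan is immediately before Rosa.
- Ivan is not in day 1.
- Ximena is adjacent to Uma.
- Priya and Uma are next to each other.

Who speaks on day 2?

With clues 1–2, Rosa is ruled out for day 2.
With clues 1–3, Priya is ruled out for day 2.
With clues 1–4, Ivan and Ximena are ruled out for day 2.
So day 2 is Uma.

Uma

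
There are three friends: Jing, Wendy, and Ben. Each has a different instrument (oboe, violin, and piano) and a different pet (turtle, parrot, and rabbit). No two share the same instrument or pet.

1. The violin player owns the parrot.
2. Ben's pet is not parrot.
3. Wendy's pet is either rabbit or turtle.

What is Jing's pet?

parrot

With clues 1–3, rabbit and turtle are impossible for Jing's pet.
That leaves parrot.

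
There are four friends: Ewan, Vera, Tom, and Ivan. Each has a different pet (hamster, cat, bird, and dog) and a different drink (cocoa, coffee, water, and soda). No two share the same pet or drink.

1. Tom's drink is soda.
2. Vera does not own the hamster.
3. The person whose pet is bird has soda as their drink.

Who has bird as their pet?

Tom

With clues 1–3, Ewan, Ivan, and Vera are impossible for the one with pet bird.
That leaves Tom.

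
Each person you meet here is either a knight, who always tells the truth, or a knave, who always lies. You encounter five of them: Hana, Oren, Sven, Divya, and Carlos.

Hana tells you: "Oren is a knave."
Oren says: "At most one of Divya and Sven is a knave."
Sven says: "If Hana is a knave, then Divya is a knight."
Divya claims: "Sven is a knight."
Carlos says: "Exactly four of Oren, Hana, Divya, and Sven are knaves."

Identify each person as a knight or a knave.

Hana: knave, Oren: knight, Sven: knight, Divya: knight, Carlos: knave

Consider Hana. Suppose Hana is a knight.
Then no assignment of the remaining roles makes every statement match its speaker's type — contradiction.
So Hana is a knave.
Consider Oren. Suppose Oren is a knave.
Then Hana's statement comes out true, contradicting Hana being a knave.
So Oren is a knight.
With that fixed, Carlos's statement is false, so Carlos is a knave.
Consider Sven. Suppose Sven is a knave.
Then no assignment of the remaining roles makes every statement match its speaker's type — contradiction.
So Sven is a knight.
With that fixed, Divya's statement is true, so Divya is a knight.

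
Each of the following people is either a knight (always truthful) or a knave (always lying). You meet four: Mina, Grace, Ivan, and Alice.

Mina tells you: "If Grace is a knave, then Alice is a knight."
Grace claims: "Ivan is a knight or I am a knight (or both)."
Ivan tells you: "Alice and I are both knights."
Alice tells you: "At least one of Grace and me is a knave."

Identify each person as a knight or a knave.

Mina: knight, Grace: knave, Ivan: knave, Alice: knight

Consider Mina. Suppose Mina is a knave.
Then no assignment of the remaining roles makes every statement match its speaker's type — contradiction.
So Mina is a knight.
Consider Grace. Suppose Grace is a knight.
Then whichever role Alice has, Alice's statement has the wrong truth value — contradiction.
So Grace is a knave.
With that fixed, Alice's statement is true, so Alice is a knight.
Consider Ivan. Suppose Ivan is a knight.
Then Grace's statement comes out true, contradicting Grace being a knave.
So Ivan is a knave.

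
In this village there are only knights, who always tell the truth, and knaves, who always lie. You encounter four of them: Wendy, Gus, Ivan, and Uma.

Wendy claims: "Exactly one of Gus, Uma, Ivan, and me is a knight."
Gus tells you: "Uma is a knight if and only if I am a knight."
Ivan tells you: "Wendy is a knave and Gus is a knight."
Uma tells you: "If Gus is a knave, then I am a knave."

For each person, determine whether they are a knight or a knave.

Consider Wendy. Suppose Wendy is a knight.
Then no assignment of the remaining roles makes every statement match its speaker's type — contradiction.
So Wendy is a knave.
Consider Gus. Suppose Gus is a knave.
Then whichever role Uma has, Uma's statement has the wrong truth value — contradiction.
So Gus is a knight.
With that fixed, Ivan's statement is true, so Ivan is a knight.
With that fixed, Uma's statement is true, so Uma is a knight.

Wendy: knave, Gus: knight, Ivan: knight, Uma: knight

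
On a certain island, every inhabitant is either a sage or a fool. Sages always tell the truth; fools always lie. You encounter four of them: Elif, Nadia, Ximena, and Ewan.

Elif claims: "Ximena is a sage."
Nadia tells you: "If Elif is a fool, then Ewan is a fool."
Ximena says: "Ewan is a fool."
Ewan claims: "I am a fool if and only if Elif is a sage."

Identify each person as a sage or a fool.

Elif: fool, Nadia: fool, Ximena: fool, Ewan: sage

Consider Elif. Suppose Elif is a sage.
Then whichever role Ewan has, Ewan's statement has the wrong truth value — contradiction.
So Elif is a fool.
Consider Nadia. Suppose Nadia is a sage.
Then no assignment of the remaining roles makes every statement match its speaker's type — contradiction.
So Nadia is a fool.
Consider Ximena. Suppose Ximena is a sage.
Then Elif's statement comes out true, contradicting Elif being a fool.
So Ximena is a fool.
Consider Ewan. Suppose Ewan is a fool.
Then Nadia's statement comes out true, contradicting Nadia being a fool.
So Ewan is a sage.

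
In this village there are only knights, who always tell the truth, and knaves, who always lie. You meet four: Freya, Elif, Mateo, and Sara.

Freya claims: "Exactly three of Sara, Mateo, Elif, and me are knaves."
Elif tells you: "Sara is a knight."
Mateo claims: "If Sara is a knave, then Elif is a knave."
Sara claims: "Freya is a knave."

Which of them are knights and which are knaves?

Freya: knave, Elif: knight, Mateo: knight, Sara: knight

Consider Freya. Suppose Freya is a knight.
Then no assignment of the remaining roles makes every statement match its speaker's type — contradiction.
So Freya is a knave.
With that fixed, Sara's statement is true, so Sara is a knight.
With that fixed, Elif's statement is true, so Elif is a knight.
With that fixed, Mateo's statement is true, so Mateo is a knight.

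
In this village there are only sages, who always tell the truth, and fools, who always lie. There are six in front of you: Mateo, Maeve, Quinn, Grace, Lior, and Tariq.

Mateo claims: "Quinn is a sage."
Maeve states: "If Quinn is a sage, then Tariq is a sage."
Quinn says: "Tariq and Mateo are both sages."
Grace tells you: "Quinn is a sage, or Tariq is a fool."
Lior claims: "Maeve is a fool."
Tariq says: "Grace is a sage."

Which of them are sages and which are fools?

Consider Mateo. Suppose Mateo is a fool.
Then no assignment of the remaining roles makes every statement match its speaker's type — contradiction.
So Mateo is a sage.
Consider Maeve. Suppose Maeve is a fool.
Then no assignment of the remaining roles makes every statement match its speaker's type — contradiction.
So Maeve is a sage.
With that fixed, Lior's statement is false, so Lior is a fool.
Consider Quinn. Suppose Quinn is a fool.
Then Mateo's statement comes out false, contradicting Mateo being a sage.
So Quinn is a sage.
With that fixed, Grace's statement is true, so Grace is a sage.
With that fixed, Tariq's statement is true, so Tariq is a sage.

Mateo: sage, Maeve: sage, Quinn: sage, Grace: sage, Lior: fool, Tariq: sage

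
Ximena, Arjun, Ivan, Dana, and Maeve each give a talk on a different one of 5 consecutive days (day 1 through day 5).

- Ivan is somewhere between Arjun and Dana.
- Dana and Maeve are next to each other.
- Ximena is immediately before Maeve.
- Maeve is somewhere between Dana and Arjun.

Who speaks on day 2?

Ivan

With clues 1–3, Arjun, Dana, and Ximena are ruled out for day 2.
With clues 1–4, Maeve is ruled out for day 2.
So day 2 is Ivan.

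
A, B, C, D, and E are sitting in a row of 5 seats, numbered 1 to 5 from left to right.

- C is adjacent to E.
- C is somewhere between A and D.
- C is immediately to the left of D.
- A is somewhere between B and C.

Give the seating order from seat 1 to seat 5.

B, A, E, C, D

From clues 1–2: C is in {2,3,4}.
From clues 1–3: A is in {1,2}.
From clues 1–4: B → seat 1, A → seat 2, E → seat 3, C → seat 4, D → seat 5.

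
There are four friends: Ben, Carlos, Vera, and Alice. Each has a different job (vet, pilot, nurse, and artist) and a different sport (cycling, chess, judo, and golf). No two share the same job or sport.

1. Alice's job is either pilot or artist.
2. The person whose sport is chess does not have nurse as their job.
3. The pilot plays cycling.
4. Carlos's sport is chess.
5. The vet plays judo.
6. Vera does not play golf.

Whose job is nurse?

Ben

Clue 1 rules out Alice for the one with job nurse.
With clues 1–4, Carlos is impossible for the one with job nurse.
With clues 1–6, Vera is impossible for the one with job nurse.
That leaves Ben.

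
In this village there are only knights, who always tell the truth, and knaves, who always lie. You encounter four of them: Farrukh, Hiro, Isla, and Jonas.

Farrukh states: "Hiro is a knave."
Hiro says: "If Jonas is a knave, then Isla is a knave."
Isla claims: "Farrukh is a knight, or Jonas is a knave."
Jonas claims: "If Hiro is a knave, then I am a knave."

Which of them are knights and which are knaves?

Consider Farrukh. Suppose Farrukh is a knight.
Then no assignment of the remaining roles makes every statement match its speaker's type — contradiction.
So Farrukh is a knave.
Consider Hiro. Suppose Hiro is a knave.
Then Farrukh's statement comes out true, contradicting Farrukh being a knave.
So Hiro is a knight.
With that fixed, Jonas's statement is true, so Jonas is a knight.
With that fixed, Isla's statement is false, so Isla is a knave.

Farrukh: knave, Hiro: knight, Isla: knave, Jonas: knight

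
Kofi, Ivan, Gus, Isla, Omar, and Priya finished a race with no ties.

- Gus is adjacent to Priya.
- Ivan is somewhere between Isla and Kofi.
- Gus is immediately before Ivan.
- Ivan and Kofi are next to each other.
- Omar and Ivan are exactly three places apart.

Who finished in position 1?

With clues 1–2, Ivan is ruled out for place 1.
With clues 1–3, Gus and Priya are ruled out for place 1.
With clues 1–4, Kofi is ruled out for place 1.
With clues 1–5, Omar is ruled out for place 1.
So place 1 is Isla.

Isla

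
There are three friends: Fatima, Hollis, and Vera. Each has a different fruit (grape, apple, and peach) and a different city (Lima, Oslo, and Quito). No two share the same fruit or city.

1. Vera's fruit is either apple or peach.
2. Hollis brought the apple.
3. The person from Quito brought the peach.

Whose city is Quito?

Vera

With clues 1–3, Fatima and Hollis are impossible for the one with city Quito.
That leaves Vera.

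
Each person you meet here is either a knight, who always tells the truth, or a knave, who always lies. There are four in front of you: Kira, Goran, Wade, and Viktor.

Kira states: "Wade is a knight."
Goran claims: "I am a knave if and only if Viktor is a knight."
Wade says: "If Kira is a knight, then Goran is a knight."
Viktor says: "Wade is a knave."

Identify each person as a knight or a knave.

Kira: knight, Goran: knight, Wade: knight, Viktor: knave

Consider Kira. Suppose Kira is a knave.
Then no assignment of the remaining roles makes every statement match its speaker's type — contradiction.
So Kira is a knight.
Consider Goran. Suppose Goran is a knave.
Then no assignment of the remaining roles makes every statement match its speaker's type — contradiction.
So Goran is a knight.
With that fixed, Wade's statement is true, so Wade is a knight.
With that fixed, Viktor's statement is false, so Viktor is a knave.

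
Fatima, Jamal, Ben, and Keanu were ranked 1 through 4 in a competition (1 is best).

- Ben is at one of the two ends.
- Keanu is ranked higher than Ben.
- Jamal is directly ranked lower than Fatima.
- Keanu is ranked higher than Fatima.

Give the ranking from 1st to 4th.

Keanu, Fatima, Jamal, Ben

From clue 1: Ben is in {1,4}.
From clues 1–2: Ben → rank 4.
From clues 1–3: Fatima is in {1,2}.
From clues 1–4: Keanu → rank 1, Fatima → rank 2, Jamal → rank 3.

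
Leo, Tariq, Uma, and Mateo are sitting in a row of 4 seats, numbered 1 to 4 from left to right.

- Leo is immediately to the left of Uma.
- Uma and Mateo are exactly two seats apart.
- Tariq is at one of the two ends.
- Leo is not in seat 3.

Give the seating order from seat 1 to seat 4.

Mateo, Leo, Uma, Tariq

From clue 1: Leo is in {1,2,3}.
From clues 1–3: Leo is in {2,3}.
From clues 1–4: Mateo → seat 1, Leo → seat 2, Uma → seat 3, Tariq → seat 4.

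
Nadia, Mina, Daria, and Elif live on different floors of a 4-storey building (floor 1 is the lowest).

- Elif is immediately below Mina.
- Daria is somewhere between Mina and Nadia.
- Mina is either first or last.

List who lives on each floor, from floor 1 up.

From clue 1: Mina is in {2,3,4}.
From clues 1–2: Nadia is in {1,4}.
From clues 1–3: Nadia → floor 1, Daria → floor 2, Elif → floor 3, Mina → floor 4.

Nadia, Daria, Elif, Mina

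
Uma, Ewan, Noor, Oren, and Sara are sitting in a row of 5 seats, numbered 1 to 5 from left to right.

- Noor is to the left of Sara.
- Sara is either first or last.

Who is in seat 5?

Sara

With clue 1, Noor is ruled out for seat 5.
With clues 1–2, Ewan, Oren, and Uma are ruled out for seat 5.
So seat 5 is Sara.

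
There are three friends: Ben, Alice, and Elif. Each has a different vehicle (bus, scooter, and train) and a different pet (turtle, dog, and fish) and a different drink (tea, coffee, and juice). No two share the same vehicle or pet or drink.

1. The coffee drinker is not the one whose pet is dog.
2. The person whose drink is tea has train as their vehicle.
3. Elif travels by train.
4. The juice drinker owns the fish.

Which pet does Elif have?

With clues 1–4, fish and turtle are impossible for Elif's pet.
That leaves dog.

dog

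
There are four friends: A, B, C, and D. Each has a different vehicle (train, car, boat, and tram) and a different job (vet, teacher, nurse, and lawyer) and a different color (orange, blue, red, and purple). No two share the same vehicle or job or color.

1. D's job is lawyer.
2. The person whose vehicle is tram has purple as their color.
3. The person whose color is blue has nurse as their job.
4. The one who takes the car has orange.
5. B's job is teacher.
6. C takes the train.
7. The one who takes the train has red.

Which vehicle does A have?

With clues 1–6, train is impossible for A's vehicle.
With clues 1–7, car and tram are impossible for A's vehicle.
That leaves boat.

boat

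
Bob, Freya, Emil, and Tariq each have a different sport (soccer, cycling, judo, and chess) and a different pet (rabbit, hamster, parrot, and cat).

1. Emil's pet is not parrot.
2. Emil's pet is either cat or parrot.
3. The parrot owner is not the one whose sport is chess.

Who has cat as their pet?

With clues 1–2, Bob, Freya, and Tariq are impossible for the one with pet cat.
That leaves Emil.

Emil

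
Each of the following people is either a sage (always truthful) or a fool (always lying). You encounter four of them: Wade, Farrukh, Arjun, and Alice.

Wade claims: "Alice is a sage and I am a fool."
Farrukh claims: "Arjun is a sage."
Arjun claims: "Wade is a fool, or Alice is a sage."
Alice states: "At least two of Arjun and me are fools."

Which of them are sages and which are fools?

Consider Wade. Suppose Wade is a sage.
Then Wade's own statement would have to be true, but it can't be — contradiction.
So Wade is a fool.
With that fixed, Arjun's statement is true, so Arjun is a sage.
With that fixed, Alice's statement is false, so Alice is a fool.
With that fixed, Farrukh's statement is true, so Farrukh is a sage.

Wade: fool, Farrukh: sage, Arjun: sage, Alice: fool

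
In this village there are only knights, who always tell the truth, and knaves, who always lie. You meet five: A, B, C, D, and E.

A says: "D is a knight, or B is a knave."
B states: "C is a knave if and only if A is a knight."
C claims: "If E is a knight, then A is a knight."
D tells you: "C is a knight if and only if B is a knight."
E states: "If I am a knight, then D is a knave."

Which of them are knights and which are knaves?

A: knight, B: knave, C: knight, D: knave, E: knight

Consider A. Suppose A is a knave.
Then no assignment of the remaining roles makes every statement match its speaker's type — contradiction.
So A is a knight.
With that fixed, C's statement is true, so C is a knight.
With that fixed, B's statement is false, so B is a knave.
With that fixed, D's statement is false, so D is a knave.
With that fixed, E's statement is true, so E is a knight.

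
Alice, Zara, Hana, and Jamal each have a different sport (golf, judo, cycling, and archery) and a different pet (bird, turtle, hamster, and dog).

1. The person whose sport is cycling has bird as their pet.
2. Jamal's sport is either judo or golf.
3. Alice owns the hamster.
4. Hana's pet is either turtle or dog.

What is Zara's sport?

cycling

With clues 1–4, archery, golf, and judo are impossible for Zara's sport.
That leaves cycling.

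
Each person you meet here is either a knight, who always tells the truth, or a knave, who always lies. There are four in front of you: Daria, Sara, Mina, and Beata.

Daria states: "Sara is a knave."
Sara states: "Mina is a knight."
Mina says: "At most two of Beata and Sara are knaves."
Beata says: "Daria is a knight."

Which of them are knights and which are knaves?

Regardless of anyone's role, Mina's statement is true, so Mina is a knight.
With that fixed, Sara's statement is true, so Sara is a knight.
With that fixed, Daria's statement is false, so Daria is a knave.
With that fixed, Beata's statement is false, so Beata is a knave.

Daria: knave, Sara: knight, Mina: knight, Beata: knave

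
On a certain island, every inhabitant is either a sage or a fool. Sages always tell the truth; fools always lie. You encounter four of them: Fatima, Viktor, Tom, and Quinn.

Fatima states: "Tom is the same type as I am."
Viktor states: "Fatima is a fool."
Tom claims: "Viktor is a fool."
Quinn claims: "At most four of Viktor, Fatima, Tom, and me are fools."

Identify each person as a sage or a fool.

Regardless of anyone's role, Quinn's statement is true, so Quinn is a sage.
Consider Fatima. Suppose Fatima is a fool.
Then no assignment of the remaining roles makes every statement match its speaker's type — contradiction.
So Fatima is a sage.
With that fixed, Viktor's statement is false, so Viktor is a fool.
With that fixed, Tom's statement is true, so Tom is a sage.

Fatima: sage, Viktor: fool, Tom: sage, Quinn: sage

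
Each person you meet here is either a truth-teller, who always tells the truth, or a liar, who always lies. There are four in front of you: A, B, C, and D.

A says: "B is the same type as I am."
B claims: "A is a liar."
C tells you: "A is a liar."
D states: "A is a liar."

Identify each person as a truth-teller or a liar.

A: liar, B: truth-teller, C: truth-teller, D: truth-teller

Consider A. Suppose A is a truth-teller.
Then no assignment of the remaining roles makes every statement match its speaker's type — contradiction.
So A is a liar.
With that fixed, B's statement is true, so B is a truth-teller.
With that fixed, C's statement is true, so C is a truth-teller.
With that fixed, D's statement is true, so D is a truth-teller.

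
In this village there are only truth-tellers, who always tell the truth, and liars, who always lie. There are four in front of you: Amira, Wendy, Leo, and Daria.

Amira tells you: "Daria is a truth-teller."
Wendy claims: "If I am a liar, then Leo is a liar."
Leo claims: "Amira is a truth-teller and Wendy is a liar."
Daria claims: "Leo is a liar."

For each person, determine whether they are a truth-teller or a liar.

Amira: truth-teller, Wendy: truth-teller, Leo: liar, Daria: truth-teller

Consider Amira. Suppose Amira is a liar.
Then no assignment of the remaining roles makes every statement match its speaker's type — contradiction.
So Amira is a truth-teller.
Consider Wendy. Suppose Wendy is a liar.
Then no assignment of the remaining roles makes every statement match its speaker's type — contradiction.
So Wendy is a truth-teller.
With that fixed, Leo's statement is false, so Leo is a liar.
With that fixed, Daria's statement is true, so Daria is a truth-teller.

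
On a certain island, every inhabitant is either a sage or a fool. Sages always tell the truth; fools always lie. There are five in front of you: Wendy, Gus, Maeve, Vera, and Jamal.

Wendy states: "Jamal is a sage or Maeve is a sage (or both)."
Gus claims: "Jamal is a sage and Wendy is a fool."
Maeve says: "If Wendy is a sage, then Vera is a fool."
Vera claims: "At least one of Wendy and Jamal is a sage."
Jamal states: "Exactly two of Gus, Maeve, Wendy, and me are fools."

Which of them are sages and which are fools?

Consider Wendy. Suppose Wendy is a fool.
Then no assignment of the remaining roles makes every statement match its speaker's type — contradiction.
So Wendy is a sage.
With that fixed, Gus's statement is false, so Gus is a fool.
With that fixed, Vera's statement is true, so Vera is a sage.
With that fixed, Maeve's statement is false, so Maeve is a fool.
Consider Jamal. Suppose Jamal is a fool.
Then Wendy's statement comes out false, contradicting Wendy being a sage.
So Jamal is a sage.

Wendy: sage, Gus: fool, Maeve: fool, Vera: sage, Jamal: sage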